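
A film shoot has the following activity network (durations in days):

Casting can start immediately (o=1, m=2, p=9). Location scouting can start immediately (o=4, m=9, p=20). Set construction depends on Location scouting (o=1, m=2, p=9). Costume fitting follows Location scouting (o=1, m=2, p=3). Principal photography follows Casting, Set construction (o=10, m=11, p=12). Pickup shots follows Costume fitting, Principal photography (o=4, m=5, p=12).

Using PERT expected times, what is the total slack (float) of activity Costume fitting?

te_Casting = (1 + 4·2 + 9)/6 = 18/6 = 3
te_Location scouting = (4 + 4·9 + 20)/6 = 60/6 = 10
te_Set construction = (1 + 4·2 + 9)/6 = 18/6 = 3
te_Costume fitting = (1 + 4·2 + 3)/6 = 12/6 = 2
te_Principal photography = (10 + 4·11 + 12)/6 = 66/6 = 11
te_Pickup shots = (4 + 4·5 + 12)/6 = 36/6 = 6

Forward pass:
ES_Casting = 0; EF_Casting = 3
ES_Location scouting = 0; EF_Location scouting = 10
ES_Set construction = 10; EF_Set construction = 10+3 = 13
ES_Costume fitting = 10; EF_Costume fitting = 10+2 = 12
ES_Principal photography = max(EF_Casting=3, EF_Set construction=13) = 13; EF_Principal photography = 13+11 = 24
ES_Pickup shots = max(EF_Costume fitting=12, EF_Principal photography=24) = 24; EF_Pickup shots = 24+6 = 30
Expected project duration μ = 30 days. Critical path: Location scouting → Set construction → Principal photography → Pickup shots.

Backward pass:
LF_Pickup shots = 30; LS_Pickup shots = 30−6 = 24
LF_Principal photography = LS_Pickup shots = 24; LS_Principal photography = 24−11 = 13
LF_Costume fitting = LS_Pickup shots = 24; LS_Costume fitting = 24−2 = 22
LF_Set construction = LS_Principal photography = 13; LS_Set construction = 13−3 = 10
LF_Location scouting = min(LS_Set construction=10, LS_Costume fitting=22) = 10; LS_Location scouting = 10−10 = 0
LF_Casting = LS_Principal photography = 13; LS_Casting = 13−3 = 10
Slack_Costume fitting = LS_Costume fitting − ES_Costume fitting = 22 − 10 = 12

12 days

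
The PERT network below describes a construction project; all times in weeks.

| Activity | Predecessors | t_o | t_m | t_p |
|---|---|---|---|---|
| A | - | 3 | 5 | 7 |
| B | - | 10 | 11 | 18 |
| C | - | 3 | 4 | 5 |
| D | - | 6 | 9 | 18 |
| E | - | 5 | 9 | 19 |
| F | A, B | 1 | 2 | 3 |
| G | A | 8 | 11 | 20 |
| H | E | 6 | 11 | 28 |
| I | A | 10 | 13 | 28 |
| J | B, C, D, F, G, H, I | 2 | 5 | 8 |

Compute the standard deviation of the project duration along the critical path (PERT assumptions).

te_A = (3 + 4·5 + 7)/6 = 30/6 = 5; σ²_A = ((7−3)/6)² = 0.444
te_B = (10 + 4·11 + 18)/6 = 72/6 = 12; σ²_B = ((18−10)/6)² = 1.778
te_C = (3 + 4·4 + 5)/6 = 24/6 = 4; σ²_C = ((5−3)/6)² = 0.111
te_D = (6 + 4·9 + 18)/6 = 60/6 = 10; σ²_D = ((18−6)/6)² = 4.000
te_E = (5 + 4·9 + 19)/6 = 60/6 = 10; σ²_E = ((19−5)/6)² = 5.444
te_F = (1 + 4·2 + 3)/6 = 12/6 = 2; σ²_F = ((3−1)/6)² = 0.111
te_G = (8 + 4·11 + 20)/6 = 72/6 = 12; σ²_G = ((20−8)/6)² = 4.000
te_H = (6 + 4·11 + 28)/6 = 78/6 = 13; σ²_H = ((28−6)/6)² = 13.444
te_I = (10 + 4·13 + 28)/6 = 90/6 = 15; σ²_I = ((28−10)/6)² = 9.000
te_J = (2 + 4·5 + 8)/6 = 30/6 = 5; σ²_J = ((8−2)/6)² = 1.000

Forward pass:
ES_A = 0; EF_A = 5
ES_B = 0; EF_B = 12
ES_C = 0; EF_C = 4
ES_D = 0; EF_D = 10
ES_E = 0; EF_E = 10
ES_F = max(EF_A=5, EF_B=12) = 12; EF_F = 12+2 = 14
ES_G = 5; EF_G = 5+12 = 17
ES_H = 10; EF_H = 10+13 = 23
ES_I = 5; EF_I = 5+15 = 20
ES_J = max(EF_B=12, EF_C=4, EF_D=10, EF_F=14, EF_G=17, EF_H=23, EF_I=20) = 23; EF_J = 23+5 = 28
Expected project duration μ = 28 weeks. Critical path: E → H → J.

Variance along critical path = 5.444 + 13.444 + 1.000 = 19.889
σ = √19.889 = 4.460 weeks

4.46 weeks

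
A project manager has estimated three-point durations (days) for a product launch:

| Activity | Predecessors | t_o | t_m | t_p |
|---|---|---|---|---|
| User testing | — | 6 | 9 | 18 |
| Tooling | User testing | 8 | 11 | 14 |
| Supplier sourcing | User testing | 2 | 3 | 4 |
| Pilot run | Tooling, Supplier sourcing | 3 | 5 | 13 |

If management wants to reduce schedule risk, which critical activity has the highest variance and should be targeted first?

te_User testing = (6 + 4·9 + 18)/6 = 60/6 = 10; σ²_User testing = ((18−6)/6)² = 4.000
te_Tooling = (8 + 4·11 + 14)/6 = 66/6 = 11; σ²_Tooling = ((14−8)/6)² = 1.000
te_Supplier sourcing = (2 + 4·3 + 4)/6 = 18/6 = 3; σ²_Supplier sourcing = ((4−2)/6)² = 0.111
te_Pilot run = (3 + 4·5 + 13)/6 = 36/6 = 6; σ²_Pilot run = ((13−3)/6)² = 2.778

Forward pass:
ES_User testing = 0; EF_User testing = 10
ES_Tooling = 10; EF_Tooling = 10+11 = 21
ES_Supplier sourcing = 10; EF_Supplier sourcing = 10+3 = 13
ES_Pilot run = max(EF_Tooling=21, EF_Supplier sourcing=13) = 21; EF_Pilot run = 21+6 = 27
Expected project duration μ = 27 days. Critical path: User testing → Tooling → Pilot run.

Variances on critical path: σ²_User testing=4.000, σ²_Tooling=1.000, σ²_Pilot run=2.778.
Largest is σ²_User testing = 4.000.

User testing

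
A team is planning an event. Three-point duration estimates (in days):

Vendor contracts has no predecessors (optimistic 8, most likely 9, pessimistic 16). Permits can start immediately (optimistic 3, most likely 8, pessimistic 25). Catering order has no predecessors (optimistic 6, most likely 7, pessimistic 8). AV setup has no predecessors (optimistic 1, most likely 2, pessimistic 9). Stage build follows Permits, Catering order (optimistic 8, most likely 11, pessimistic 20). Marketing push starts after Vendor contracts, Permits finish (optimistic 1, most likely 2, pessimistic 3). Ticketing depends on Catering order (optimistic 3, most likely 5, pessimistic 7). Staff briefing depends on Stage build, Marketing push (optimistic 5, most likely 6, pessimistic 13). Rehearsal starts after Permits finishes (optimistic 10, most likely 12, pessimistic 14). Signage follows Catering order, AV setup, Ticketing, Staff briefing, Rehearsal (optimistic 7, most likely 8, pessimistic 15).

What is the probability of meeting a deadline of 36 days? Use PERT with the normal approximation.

te_Vendor contracts = (8 + 4·9 + 16)/6 = 60/6 = 10; σ²_Vendor contracts = ((16−8)/6)² = 1.778
te_Permits = (3 + 4·8 + 25)/6 = 60/6 = 10; σ²_Permits = ((25−3)/6)² = 13.444
te_Catering order = (6 + 4·7 + 8)/6 = 42/6 = 7; σ²_Catering order = ((8−6)/6)² = 0.111
te_AV setup = (1 + 4·2 + 9)/6 = 18/6 = 3; σ²_AV setup = ((9−1)/6)² = 1.778
te_Stage build = (8 + 4·11 + 20)/6 = 72/6 = 12; σ²_Stage build = ((20−8)/6)² = 4.000
te_Marketing push = (1 + 4·2 + 3)/6 = 12/6 = 2; σ²_Marketing push = ((3−1)/6)² = 0.111
te_Ticketing = (3 + 4·5 + 7)/6 = 30/6 = 5; σ²_Ticketing = ((7−3)/6)² = 0.444
te_Staff briefing = (5 + 4·6 + 13)/6 = 42/6 = 7; σ²_Staff briefing = ((13−5)/6)² = 1.778
te_Rehearsal = (10 + 4·12 + 14)/6 = 72/6 = 12; σ²_Rehearsal = ((14−10)/6)² = 0.444
te_Signage = (7 + 4·8 + 15)/6 = 54/6 = 9; σ²_Signage = ((15−7)/6)² = 1.778

Forward pass:
ES_Vendor contracts = 0; EF_Vendor contracts = 10
ES_Permits = 0; EF_Permits = 10
ES_Catering order = 0; EF_Catering order = 7
ES_AV setup = 0; EF_AV setup = 3
ES_Stage build = max(EF_Permits=10, EF_Catering order=7) = 10; EF_Stage build = 10+12 = 22
ES_Marketing push = max(EF_Vendor contracts=10, EF_Permits=10) = 10; EF_Marketing push = 10+2 = 12
ES_Ticketing = 7; EF_Ticketing = 7+5 = 12
ES_Staff briefing = max(EF_Stage build=22, EF_Marketing push=12) = 22; EF_Staff briefing = 22+7 = 29
ES_Rehearsal = 10; EF_Rehearsal = 10+12 = 22
ES_Signage = max(EF_Catering order=7, EF_AV setup=3, EF_Ticketing=12, EF_Staff briefing=29, EF_Rehearsal=22) = 29; EF_Signage = 29+9 = 38
Expected project duration μ = 38 days. Critical path: Permits → Stage build → Staff briefing → Signage.

Variance along critical path = 13.444 + 4.000 + 1.778 + 1.778 = 21.000; σ = √21.000 = 4.583 days.
Z = (36 − 38) / 4.583 = -0.436
P(T ≤ 36) = Φ(-0.436) ≈ 0.331

0.331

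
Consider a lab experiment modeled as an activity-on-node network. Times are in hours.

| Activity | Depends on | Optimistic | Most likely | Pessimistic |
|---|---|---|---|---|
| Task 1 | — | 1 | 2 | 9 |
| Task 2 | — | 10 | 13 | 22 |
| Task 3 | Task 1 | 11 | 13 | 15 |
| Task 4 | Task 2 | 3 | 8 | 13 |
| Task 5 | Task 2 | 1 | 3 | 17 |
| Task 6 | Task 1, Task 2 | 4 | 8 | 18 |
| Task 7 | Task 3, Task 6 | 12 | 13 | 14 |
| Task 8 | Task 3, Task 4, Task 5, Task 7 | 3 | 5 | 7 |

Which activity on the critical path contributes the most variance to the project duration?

te_Task 1 = (1 + 4·2 + 9)/6 = 18/6 = 3; σ²_Task 1 = ((9−1)/6)² = 1.778
te_Task 2 = (10 + 4·13 + 22)/6 = 84/6 = 14; σ²_Task 2 = ((22−10)/6)² = 4.000
te_Task 3 = (11 + 4·13 + 15)/6 = 78/6 = 13; σ²_Task 3 = ((15−11)/6)² = 0.444
te_Task 4 = (3 + 4·8 + 13)/6 = 48/6 = 8; σ²_Task 4 = ((13−3)/6)² = 2.778
te_Task 5 = (1 + 4·3 + 17)/6 = 30/6 = 5; σ²_Task 5 = ((17−1)/6)² = 7.111
te_Task 6 = (4 + 4·8 + 18)/6 = 54/6 = 9; σ²_Task 6 = ((18−4)/6)² = 5.444
te_Task 7 = (12 + 4·13 + 14)/6 = 78/6 = 13; σ²_Task 7 = ((14−12)/6)² = 0.111
te_Task 8 = (3 + 4·5 + 7)/6 = 30/6 = 5; σ²_Task 8 = ((7−3)/6)² = 0.444

Forward pass:
ES_Task 1 = 0; EF_Task 1 = 3
ES_Task 2 = 0; EF_Task 2 = 14
ES_Task 3 = 3; EF_Task 3 = 3+13 = 16
ES_Task 4 = 14; EF_Task 4 = 14+8 = 22
ES_Task 5 = 14; EF_Task 5 = 14+5 = 19
ES_Task 6 = max(EF_Task 1=3, EF_Task 2=14) = 14; EF_Task 6 = 14+9 = 23
ES_Task 7 = max(EF_Task 3=16, EF_Task 6=23) = 23; EF_Task 7 = 23+13 = 36
ES_Task 8 = max(EF_Task 3=16, EF_Task 4=22, EF_Task 5=19, EF_Task 7=36) = 36; EF_Task 8 = 36+5 = 41
Expected project duration μ = 41 hours. Critical path: Task 2 → Task 6 → Task 7 → Task 8.

Variances on critical path: σ²_Task 2=4.000, σ²_Task 6=5.444, σ²_Task 7=0.111, σ²_Task 8=0.444.
Largest is σ²_Task 6 = 5.444.

Task 6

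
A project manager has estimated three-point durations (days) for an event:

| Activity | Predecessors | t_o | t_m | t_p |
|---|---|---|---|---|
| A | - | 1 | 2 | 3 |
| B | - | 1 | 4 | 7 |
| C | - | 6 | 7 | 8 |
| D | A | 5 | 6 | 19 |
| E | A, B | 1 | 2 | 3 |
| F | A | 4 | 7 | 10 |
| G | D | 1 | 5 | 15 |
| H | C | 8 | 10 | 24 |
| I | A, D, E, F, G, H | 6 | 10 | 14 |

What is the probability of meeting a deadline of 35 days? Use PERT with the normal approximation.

0.977

te_A = (1 + 4·2 + 3)/6 = 12/6 = 2; σ²_A = ((3−1)/6)² = 0.111
te_B = (1 + 4·4 + 7)/6 = 24/6 = 4; σ²_B = ((7−1)/6)² = 1.000
te_C = (6 + 4·7 + 8)/6 = 42/6 = 7; σ²_C = ((8−6)/6)² = 0.111
te_D = (5 + 4·6 + 19)/6 = 48/6 = 8; σ²_D = ((19−5)/6)² = 5.444
te_E = (1 + 4·2 + 3)/6 = 12/6 = 2; σ²_E = ((3−1)/6)² = 0.111
te_F = (4 + 4·7 + 10)/6 = 42/6 = 7; σ²_F = ((10−4)/6)² = 1.000
te_G = (1 + 4·5 + 15)/6 = 36/6 = 6; σ²_G = ((15−1)/6)² = 5.444
te_H = (8 + 4·10 + 24)/6 = 72/6 = 12; σ²_H = ((24−8)/6)² = 7.111
te_I = (6 + 4·10 + 14)/6 = 60/6 = 10; σ²_I = ((14−6)/6)² = 1.778

Forward pass:
ES_A = 0; EF_A = 2
ES_B = 0; EF_B = 4
ES_C = 0; EF_C = 7
ES_D = 2; EF_D = 2+8 = 10
ES_E = max(EF_A=2, EF_B=4) = 4; EF_E = 4+2 = 6
ES_F = 2; EF_F = 2+7 = 9
ES_G = 10; EF_G = 10+6 = 16
ES_H = 7; EF_H = 7+12 = 19
ES_I = max(EF_A=2, EF_D=10, EF_E=6, EF_F=9, EF_G=16, EF_H=19) = 19; EF_I = 19+10 = 29
Expected project duration μ = 29 days. Critical path: C → H → I.

Variance along critical path = 0.111 + 7.111 + 1.778 = 9.000; σ = √9.000 = 3.000 days.
Z = (35 − 29) / 3.000 = 2.000
P(T ≤ 35) = Φ(2.000) ≈ 0.977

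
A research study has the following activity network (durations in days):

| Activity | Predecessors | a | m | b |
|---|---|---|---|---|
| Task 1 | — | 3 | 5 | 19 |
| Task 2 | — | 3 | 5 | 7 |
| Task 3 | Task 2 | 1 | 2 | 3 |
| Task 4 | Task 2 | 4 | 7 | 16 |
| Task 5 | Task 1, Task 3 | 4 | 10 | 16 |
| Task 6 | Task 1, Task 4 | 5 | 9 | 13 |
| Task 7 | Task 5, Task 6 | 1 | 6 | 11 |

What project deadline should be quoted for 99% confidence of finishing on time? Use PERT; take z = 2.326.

te_Task 1 = (3 + 4·5 + 19)/6 = 42/6 = 7; σ²_Task 1 = ((19−3)/6)² = 7.111
te_Task 2 = (3 + 4·5 + 7)/6 = 30/6 = 5; σ²_Task 2 = ((7−3)/6)² = 0.444
te_Task 3 = (1 + 4·2 + 3)/6 = 12/6 = 2; σ²_Task 3 = ((3−1)/6)² = 0.111
te_Task 4 = (4 + 4·7 + 16)/6 = 48/6 = 8; σ²_Task 4 = ((16−4)/6)² = 4.000
te_Task 5 = (4 + 4·10 + 16)/6 = 60/6 = 10; σ²_Task 5 = ((16−4)/6)² = 4.000
te_Task 6 = (5 + 4·9 + 13)/6 = 54/6 = 9; σ²_Task 6 = ((13−5)/6)² = 1.778
te_Task 7 = (1 + 4·6 + 11)/6 = 36/6 = 6; σ²_Task 7 = ((11−1)/6)² = 2.778

Forward pass:
ES_Task 1 = 0; EF_Task 1 = 7
ES_Task 2 = 0; EF_Task 2 = 5
ES_Task 3 = 5; EF_Task 3 = 5+2 = 7
ES_Task 4 = 5; EF_Task 4 = 5+8 = 13
ES_Task 5 = max(EF_Task 1=7, EF_Task 3=7) = 7; EF_Task 5 = 7+10 = 17
ES_Task 6 = max(EF_Task 1=7, EF_Task 4=13) = 13; EF_Task 6 = 13+9 = 22
ES_Task 7 = max(EF_Task 5=17, EF_Task 6=22) = 22; EF_Task 7 = 22+6 = 28
Expected project duration μ = 28 days. Critical path: Task 2 → Task 4 → Task 6 → Task 7.

Variance along critical path = 0.444 + 4.000 + 1.778 + 2.778 = 9.000; σ = 3.000 days.
D = μ + z·σ = 28 + 2.326·3.000 = 35.0 days

35.0 days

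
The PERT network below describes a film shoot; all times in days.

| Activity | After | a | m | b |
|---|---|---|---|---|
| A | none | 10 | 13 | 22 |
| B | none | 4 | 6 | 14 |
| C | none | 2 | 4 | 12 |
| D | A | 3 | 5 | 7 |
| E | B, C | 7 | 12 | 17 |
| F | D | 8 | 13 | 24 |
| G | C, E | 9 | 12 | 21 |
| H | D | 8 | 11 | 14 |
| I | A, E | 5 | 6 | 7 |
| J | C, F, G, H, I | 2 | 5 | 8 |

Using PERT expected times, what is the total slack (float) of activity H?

3 days

te_A = (10 + 4·13 + 22)/6 = 84/6 = 14
te_B = (4 + 4·6 + 14)/6 = 42/6 = 7
te_C = (2 + 4·4 + 12)/6 = 30/6 = 5
te_D = (3 + 4·5 + 7)/6 = 30/6 = 5
te_E = (7 + 4·12 + 17)/6 = 72/6 = 12
te_F = (8 + 4·13 + 24)/6 = 84/6 = 14
te_G = (9 + 4·12 + 21)/6 = 78/6 = 13
te_H = (8 + 4·11 + 14)/6 = 66/6 = 11
te_I = (5 + 4·6 + 7)/6 = 36/6 = 6
te_J = (2 + 4·5 + 8)/6 = 30/6 = 5

Forward pass:
ES_A = 0; EF_A = 14
ES_B = 0; EF_B = 7
ES_C = 0; EF_C = 5
ES_D = 14; EF_D = 14+5 = 19
ES_E = max(EF_B=7, EF_C=5) = 7; EF_E = 7+12 = 19
ES_F = 19; EF_F = 19+14 = 33
ES_G = max(EF_C=5, EF_E=19) = 19; EF_G = 19+13 = 32
ES_H = 19; EF_H = 19+11 = 30
ES_I = max(EF_A=14, EF_E=19) = 19; EF_I = 19+6 = 25
ES_J = max(EF_C=5, EF_F=33, EF_G=32, EF_H=30, EF_I=25) = 33; EF_J = 33+5 = 38
Expected project duration μ = 38 days. Critical path: A → D → F → J.

Backward pass:
LF_J = 38; LS_J = 38−5 = 33
LF_I = LS_J = 33; LS_I = 33−6 = 27
LF_H = LS_J = 33; LS_H = 33−11 = 22
LF_G = LS_J = 33; LS_G = 33−13 = 20
LF_F = LS_J = 33; LS_F = 33−14 = 19
LF_E = min(LS_G=20, LS_I=27) = 20; LS_E = 20−12 = 8
LF_D = min(LS_F=19, LS_H=22) = 19; LS_D = 19−5 = 14
LF_C = min(LS_E=8, LS_G=20, LS_J=33) = 8; LS_C = 8−5 = 3
LF_B = LS_E = 8; LS_B = 8−7 = 1
LF_A = min(LS_D=14, LS_I=27) = 14; LS_A = 14−14 = 0
Slack_H = LS_H − ES_H = 22 − 19 = 3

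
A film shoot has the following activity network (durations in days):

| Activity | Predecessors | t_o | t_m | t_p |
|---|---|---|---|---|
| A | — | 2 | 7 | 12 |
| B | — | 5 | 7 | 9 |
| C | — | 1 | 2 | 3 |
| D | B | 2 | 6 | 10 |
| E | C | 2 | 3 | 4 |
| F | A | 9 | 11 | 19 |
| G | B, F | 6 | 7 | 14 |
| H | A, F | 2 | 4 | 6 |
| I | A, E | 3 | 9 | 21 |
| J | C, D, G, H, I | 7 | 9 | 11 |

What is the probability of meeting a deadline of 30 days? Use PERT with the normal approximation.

0.016

te_A = (2 + 4·7 + 12)/6 = 42/6 = 7; σ²_A = ((12−2)/6)² = 2.778
te_B = (5 + 4·7 + 9)/6 = 42/6 = 7; σ²_B = ((9−5)/6)² = 0.444
te_C = (1 + 4·2 + 3)/6 = 12/6 = 2; σ²_C = ((3−1)/6)² = 0.111
te_D = (2 + 4·6 + 10)/6 = 36/6 = 6; σ²_D = ((10−2)/6)² = 1.778
te_E = (2 + 4·3 + 4)/6 = 18/6 = 3; σ²_E = ((4−2)/6)² = 0.111
te_F = (9 + 4·11 + 19)/6 = 72/6 = 12; σ²_F = ((19−9)/6)² = 2.778
te_G = (6 + 4·7 + 14)/6 = 48/6 = 8; σ²_G = ((14−6)/6)² = 1.778
te_H = (2 + 4·4 + 6)/6 = 24/6 = 4; σ²_H = ((6−2)/6)² = 0.444
te_I = (3 + 4·9 + 21)/6 = 60/6 = 10; σ²_I = ((21−3)/6)² = 9.000
te_J = (7 + 4·9 + 11)/6 = 54/6 = 9; σ²_J = ((11−7)/6)² = 0.444

Forward pass:
ES_A = 0; EF_A = 7
ES_B = 0; EF_B = 7
ES_C = 0; EF_C = 2
ES_D = 7; EF_D = 7+6 = 13
ES_E = 2; EF_E = 2+3 = 5
ES_F = 7; EF_F = 7+12 = 19
ES_G = max(EF_B=7, EF_F=19) = 19; EF_G = 19+8 = 27
ES_H = max(EF_A=7, EF_F=19) = 19; EF_H = 19+4 = 23
ES_I = max(EF_A=7, EF_E=5) = 7; EF_I = 7+10 = 17
ES_J = max(EF_C=2, EF_D=13, EF_G=27, EF_H=23, EF_I=17) = 27; EF_J = 27+9 = 36
Expected project duration μ = 36 days. Critical path: A → F → G → J.

Variance along critical path = 2.778 + 2.778 + 1.778 + 0.444 = 7.778; σ = √7.778 = 2.789 days.
Z = (30 − 36) / 2.789 = -2.151
P(T ≤ 30) = Φ(-2.151) ≈ 0.016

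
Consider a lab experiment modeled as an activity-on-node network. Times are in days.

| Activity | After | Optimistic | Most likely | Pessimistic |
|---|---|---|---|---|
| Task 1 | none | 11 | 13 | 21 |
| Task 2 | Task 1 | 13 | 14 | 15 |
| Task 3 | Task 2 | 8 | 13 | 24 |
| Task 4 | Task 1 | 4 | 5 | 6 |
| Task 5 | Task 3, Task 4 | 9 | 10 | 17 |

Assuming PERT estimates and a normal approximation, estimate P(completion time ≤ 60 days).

te_Task 1 = (11 + 4·13 + 21)/6 = 84/6 = 14; σ²_Task 1 = ((21−11)/6)² = 2.778
te_Task 2 = (13 + 4·14 + 15)/6 = 84/6 = 14; σ²_Task 2 = ((15−13)/6)² = 0.111
te_Task 3 = (8 + 4·13 + 24)/6 = 84/6 = 14; σ²_Task 3 = ((24−8)/6)² = 7.111
te_Task 4 = (4 + 4·5 + 6)/6 = 30/6 = 5; σ²_Task 4 = ((6−4)/6)² = 0.111
te_Task 5 = (9 + 4·10 + 17)/6 = 66/6 = 11; σ²_Task 5 = ((17−9)/6)² = 1.778

Forward pass:
ES_Task 1 = 0; EF_Task 1 = 14
ES_Task 2 = 14; EF_Task 2 = 14+14 = 28
ES_Task 3 = 28; EF_Task 3 = 28+14 = 42
ES_Task 4 = 14; EF_Task 4 = 14+5 = 19
ES_Task 5 = max(EF_Task 3=42, EF_Task 4=19) = 42; EF_Task 5 = 42+11 = 53
Expected project duration μ = 53 days. Critical path: Task 1 → Task 2 → Task 3 → Task 5.

Variance along critical path = 2.778 + 0.111 + 7.111 + 1.778 = 11.778; σ = √11.778 = 3.432 days.
Z = (60 − 53) / 3.432 = 2.040
P(T ≤ 60) = Φ(2.040) ≈ 0.979

0.979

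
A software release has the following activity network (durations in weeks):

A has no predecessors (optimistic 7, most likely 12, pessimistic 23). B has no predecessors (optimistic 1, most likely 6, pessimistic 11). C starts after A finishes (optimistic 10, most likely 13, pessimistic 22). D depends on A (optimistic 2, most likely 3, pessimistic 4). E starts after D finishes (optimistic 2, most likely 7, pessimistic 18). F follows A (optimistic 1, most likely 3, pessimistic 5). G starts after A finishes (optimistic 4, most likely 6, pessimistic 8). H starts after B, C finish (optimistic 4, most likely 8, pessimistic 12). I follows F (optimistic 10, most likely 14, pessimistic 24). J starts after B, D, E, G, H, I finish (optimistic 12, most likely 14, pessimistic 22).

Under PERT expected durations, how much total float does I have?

4 weeks

te_A = (7 + 4·12 + 23)/6 = 78/6 = 13
te_B = (1 + 4·6 + 11)/6 = 36/6 = 6
te_C = (10 + 4·13 + 22)/6 = 84/6 = 14
te_D = (2 + 4·3 + 4)/6 = 18/6 = 3
te_E = (2 + 4·7 + 18)/6 = 48/6 = 8
te_F = (1 + 4·3 + 5)/6 = 18/6 = 3
te_G = (4 + 4·6 + 8)/6 = 36/6 = 6
te_H = (4 + 4·8 + 12)/6 = 48/6 = 8
te_I = (10 + 4·14 + 24)/6 = 90/6 = 15
te_J = (12 + 4·14 + 22)/6 = 90/6 = 15

Forward pass:
ES_A = 0; EF_A = 13
ES_B = 0; EF_B = 6
ES_C = 13; EF_C = 13+14 = 27
ES_D = 13; EF_D = 13+3 = 16
ES_E = 16; EF_E = 16+8 = 24
ES_F = 13; EF_F = 13+3 = 16
ES_G = 13; EF_G = 13+6 = 19
ES_H = max(EF_B=6, EF_C=27) = 27; EF_H = 27+8 = 35
ES_I = 16; EF_I = 16+15 = 31
ES_J = max(EF_B=6, EF_D=16, EF_E=24, EF_G=19, EF_H=35, EF_I=31) = 35; EF_J = 35+15 = 50
Expected project duration μ = 50 weeks. Critical path: A → C → H → J.

Backward pass:
LF_J = 50; LS_J = 50−15 = 35
LF_I = LS_J = 35; LS_I = 35−15 = 20
LF_H = LS_J = 35; LS_H = 35−8 = 27
LF_G = LS_J = 35; LS_G = 35−6 = 29
LF_F = LS_I = 20; LS_F = 20−3 = 17
LF_E = LS_J = 35; LS_E = 35−8 = 27
LF_D = min(LS_E=27, LS_J=35) = 27; LS_D = 27−3 = 24
LF_C = LS_H = 27; LS_C = 27−14 = 13
LF_B = min(LS_H=27, LS_J=35) = 27; LS_B = 27−6 = 21
LF_A = min(LS_C=13, LS_D=24, LS_F=17, LS_G=29) = 13; LS_A = 13−13 = 0
Slack_I = LS_I − ES_I = 20 − 16 = 4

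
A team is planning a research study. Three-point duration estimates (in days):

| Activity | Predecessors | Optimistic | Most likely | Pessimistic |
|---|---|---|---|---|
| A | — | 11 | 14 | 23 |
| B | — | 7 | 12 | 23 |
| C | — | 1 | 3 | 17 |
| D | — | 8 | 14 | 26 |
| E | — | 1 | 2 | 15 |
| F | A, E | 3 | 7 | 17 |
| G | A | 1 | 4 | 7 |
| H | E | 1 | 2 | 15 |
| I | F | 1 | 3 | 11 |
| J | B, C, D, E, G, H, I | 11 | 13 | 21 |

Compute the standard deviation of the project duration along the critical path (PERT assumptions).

3.87 days

te_A = (11 + 4·14 + 23)/6 = 90/6 = 15; σ²_A = ((23−11)/6)² = 4.000
te_B = (7 + 4·12 + 23)/6 = 78/6 = 13; σ²_B = ((23−7)/6)² = 7.111
te_C = (1 + 4·3 + 17)/6 = 30/6 = 5; σ²_C = ((17−1)/6)² = 7.111
te_D = (8 + 4·14 + 26)/6 = 90/6 = 15; σ²_D = ((26−8)/6)² = 9.000
te_E = (1 + 4·2 + 15)/6 = 24/6 = 4; σ²_E = ((15−1)/6)² = 5.444
te_F = (3 + 4·7 + 17)/6 = 48/6 = 8; σ²_F = ((17−3)/6)² = 5.444
te_G = (1 + 4·4 + 7)/6 = 24/6 = 4; σ²_G = ((7−1)/6)² = 1.000
te_H = (1 + 4·2 + 15)/6 = 24/6 = 4; σ²_H = ((15−1)/6)² = 5.444
te_I = (1 + 4·3 + 11)/6 = 24/6 = 4; σ²_I = ((11−1)/6)² = 2.778
te_J = (11 + 4·13 + 21)/6 = 84/6 = 14; σ²_J = ((21−11)/6)² = 2.778

Forward pass:
ES_A = 0; EF_A = 15
ES_B = 0; EF_B = 13
ES_C = 0; EF_C = 5
ES_D = 0; EF_D = 15
ES_E = 0; EF_E = 4
ES_F = max(EF_A=15, EF_E=4) = 15; EF_F = 15+8 = 23
ES_G = 15; EF_G = 15+4 = 19
ES_H = 4; EF_H = 4+4 = 8
ES_I = 23; EF_I = 23+4 = 27
ES_J = max(EF_B=13, EF_C=5, EF_D=15, EF_E=4, EF_G=19, EF_H=8, EF_I=27) = 27; EF_J = 27+14 = 41
Expected project duration μ = 41 days. Critical path: A → F → I → J.

Variance along critical path = 4.000 + 5.444 + 2.778 + 2.778 = 15.000
σ = √15.000 = 3.873 days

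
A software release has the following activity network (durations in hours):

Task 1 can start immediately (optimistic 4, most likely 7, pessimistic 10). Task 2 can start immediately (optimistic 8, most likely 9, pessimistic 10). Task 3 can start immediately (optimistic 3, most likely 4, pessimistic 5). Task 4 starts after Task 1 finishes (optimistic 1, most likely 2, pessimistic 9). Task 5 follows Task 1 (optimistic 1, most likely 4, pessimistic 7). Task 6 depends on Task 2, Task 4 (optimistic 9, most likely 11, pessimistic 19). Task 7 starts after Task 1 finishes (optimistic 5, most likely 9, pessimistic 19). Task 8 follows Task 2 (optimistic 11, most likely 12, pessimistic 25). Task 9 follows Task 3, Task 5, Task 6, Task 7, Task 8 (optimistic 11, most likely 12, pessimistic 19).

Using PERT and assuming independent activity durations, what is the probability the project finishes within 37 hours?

0.644

te_Task 1 = (4 + 4·7 + 10)/6 = 42/6 = 7; σ²_Task 1 = ((10−4)/6)² = 1.000
te_Task 2 = (8 + 4·9 + 10)/6 = 54/6 = 9; σ²_Task 2 = ((10−8)/6)² = 0.111
te_Task 3 = (3 + 4·4 + 5)/6 = 24/6 = 4; σ²_Task 3 = ((5−3)/6)² = 0.111
te_Task 4 = (1 + 4·2 + 9)/6 = 18/6 = 3; σ²_Task 4 = ((9−1)/6)² = 1.778
te_Task 5 = (1 + 4·4 + 7)/6 = 24/6 = 4; σ²_Task 5 = ((7−1)/6)² = 1.000
te_Task 6 = (9 + 4·11 + 19)/6 = 72/6 = 12; σ²_Task 6 = ((19−9)/6)² = 2.778
te_Task 7 = (5 + 4·9 + 19)/6 = 60/6 = 10; σ²_Task 7 = ((19−5)/6)² = 5.444
te_Task 8 = (11 + 4·12 + 25)/6 = 84/6 = 14; σ²_Task 8 = ((25−11)/6)² = 5.444
te_Task 9 = (11 + 4·12 + 19)/6 = 78/6 = 13; σ²_Task 9 = ((19−11)/6)² = 1.778

Forward pass:
ES_Task 1 = 0; EF_Task 1 = 7
ES_Task 2 = 0; EF_Task 2 = 9
ES_Task 3 = 0; EF_Task 3 = 4
ES_Task 4 = 7; EF_Task 4 = 7+3 = 10
ES_Task 5 = 7; EF_Task 5 = 7+4 = 11
ES_Task 6 = max(EF_Task 2=9, EF_Task 4=10) = 10; EF_Task 6 = 10+12 = 22
ES_Task 7 = 7; EF_Task 7 = 7+10 = 17
ES_Task 8 = 9; EF_Task 8 = 9+14 = 23
ES_Task 9 = max(EF_Task 3=4, EF_Task 5=11, EF_Task 6=22, EF_Task 7=17, EF_Task 8=23) = 23; EF_Task 9 = 23+13 = 36
Expected project duration μ = 36 hours. Critical path: Task 2 → Task 8 → Task 9.

Variance along critical path = 0.111 + 5.444 + 1.778 = 7.333; σ = √7.333 = 2.708 hours.
Z = (37 − 36) / 2.708 = 0.369
P(T ≤ 37) = Φ(0.369) ≈ 0.644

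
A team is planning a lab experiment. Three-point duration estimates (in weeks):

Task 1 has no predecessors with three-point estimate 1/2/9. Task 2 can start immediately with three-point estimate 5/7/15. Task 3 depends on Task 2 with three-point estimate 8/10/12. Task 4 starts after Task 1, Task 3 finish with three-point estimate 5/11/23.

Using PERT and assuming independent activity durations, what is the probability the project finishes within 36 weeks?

0.957

te_Task 1 = (1 + 4·2 + 9)/6 = 18/6 = 3; σ²_Task 1 = ((9−1)/6)² = 1.778
te_Task 2 = (5 + 4·7 + 15)/6 = 48/6 = 8; σ²_Task 2 = ((15−5)/6)² = 2.778
te_Task 3 = (8 + 4·10 + 12)/6 = 60/6 = 10; σ²_Task 3 = ((12−8)/6)² = 0.444
te_Task 4 = (5 + 4·11 + 23)/6 = 72/6 = 12; σ²_Task 4 = ((23−5)/6)² = 9.000

Forward pass:
ES_Task 1 = 0; EF_Task 1 = 3
ES_Task 2 = 0; EF_Task 2 = 8
ES_Task 3 = 8; EF_Task 3 = 8+10 = 18
ES_Task 4 = max(EF_Task 1=3, EF_Task 3=18) = 18; EF_Task 4 = 18+12 = 30
Expected project duration μ = 30 weeks. Critical path: Task 2 → Task 3 → Task 4.

Variance along critical path = 2.778 + 0.444 + 9.000 = 12.222; σ = √12.222 = 3.496 weeks.
Z = (36 − 30) / 3.496 = 1.716
P(T ≤ 36) = Φ(1.716) ≈ 0.957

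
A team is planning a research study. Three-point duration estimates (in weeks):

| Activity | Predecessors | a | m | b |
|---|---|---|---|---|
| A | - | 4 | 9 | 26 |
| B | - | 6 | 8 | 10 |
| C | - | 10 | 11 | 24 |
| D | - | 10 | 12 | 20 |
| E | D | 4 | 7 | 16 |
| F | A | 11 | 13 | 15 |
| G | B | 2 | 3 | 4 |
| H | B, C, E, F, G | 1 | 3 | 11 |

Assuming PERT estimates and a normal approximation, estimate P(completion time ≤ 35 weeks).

0.957

te_A = (4 + 4·9 + 26)/6 = 66/6 = 11; σ²_A = ((26−4)/6)² = 13.444
te_B = (6 + 4·8 + 10)/6 = 48/6 = 8; σ²_B = ((10−6)/6)² = 0.444
te_C = (10 + 4·11 + 24)/6 = 78/6 = 13; σ²_C = ((24−10)/6)² = 5.444
te_D = (10 + 4·12 + 20)/6 = 78/6 = 13; σ²_D = ((20−10)/6)² = 2.778
te_E = (4 + 4·7 + 16)/6 = 48/6 = 8; σ²_E = ((16−4)/6)² = 4.000
te_F = (11 + 4·13 + 15)/6 = 78/6 = 13; σ²_F = ((15−11)/6)² = 0.444
te_G = (2 + 4·3 + 4)/6 = 18/6 = 3; σ²_G = ((4−2)/6)² = 0.111
te_H = (1 + 4·3 + 11)/6 = 24/6 = 4; σ²_H = ((11−1)/6)² = 2.778

Forward pass:
ES_A = 0; EF_A = 11
ES_B = 0; EF_B = 8
ES_C = 0; EF_C = 13
ES_D = 0; EF_D = 13
ES_E = 13; EF_E = 13+8 = 21
ES_F = 11; EF_F = 11+13 = 24
ES_G = 8; EF_G = 8+3 = 11
ES_H = max(EF_B=8, EF_C=13, EF_E=21, EF_F=24, EF_G=11) = 24; EF_H = 24+4 = 28
Expected project duration μ = 28 weeks. Critical path: A → F → H.

Variance along critical path = 13.444 + 0.444 + 2.778 = 16.667; σ = √16.667 = 4.082 weeks.
Z = (35 − 28) / 4.082 = 1.715
P(T ≤ 35) = Φ(1.715) ≈ 0.957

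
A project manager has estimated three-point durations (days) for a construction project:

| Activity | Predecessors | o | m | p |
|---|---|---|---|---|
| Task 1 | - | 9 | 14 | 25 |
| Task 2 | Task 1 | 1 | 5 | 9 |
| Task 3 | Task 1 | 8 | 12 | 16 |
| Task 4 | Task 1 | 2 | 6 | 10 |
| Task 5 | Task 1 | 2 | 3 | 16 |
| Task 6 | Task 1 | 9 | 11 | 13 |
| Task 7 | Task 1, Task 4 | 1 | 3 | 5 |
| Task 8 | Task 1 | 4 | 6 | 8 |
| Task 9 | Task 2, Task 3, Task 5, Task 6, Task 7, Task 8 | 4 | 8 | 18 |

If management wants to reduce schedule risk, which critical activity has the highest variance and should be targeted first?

Task 1

te_Task 1 = (9 + 4·14 + 25)/6 = 90/6 = 15; σ²_Task 1 = ((25−9)/6)² = 7.111
te_Task 2 = (1 + 4·5 + 9)/6 = 30/6 = 5; σ²_Task 2 = ((9−1)/6)² = 1.778
te_Task 3 = (8 + 4·12 + 16)/6 = 72/6 = 12; σ²_Task 3 = ((16−8)/6)² = 1.778
te_Task 4 = (2 + 4·6 + 10)/6 = 36/6 = 6; σ²_Task 4 = ((10−2)/6)² = 1.778
te_Task 5 = (2 + 4·3 + 16)/6 = 30/6 = 5; σ²_Task 5 = ((16−2)/6)² = 5.444
te_Task 6 = (9 + 4·11 + 13)/6 = 66/6 = 11; σ²_Task 6 = ((13−9)/6)² = 0.444
te_Task 7 = (1 + 4·3 + 5)/6 = 18/6 = 3; σ²_Task 7 = ((5−1)/6)² = 0.444
te_Task 8 = (4 + 4·6 + 8)/6 = 36/6 = 6; σ²_Task 8 = ((8−4)/6)² = 0.444
te_Task 9 = (4 + 4·8 + 18)/6 = 54/6 = 9; σ²_Task 9 = ((18−4)/6)² = 5.444

Forward pass:
ES_Task 1 = 0; EF_Task 1 = 15
ES_Task 2 = 15; EF_Task 2 = 15+5 = 20
ES_Task 3 = 15; EF_Task 3 = 15+12 = 27
ES_Task 4 = 15; EF_Task 4 = 15+6 = 21
ES_Task 5 = 15; EF_Task 5 = 15+5 = 20
ES_Task 6 = 15; EF_Task 6 = 15+11 = 26
ES_Task 7 = max(EF_Task 1=15, EF_Task 4=21) = 21; EF_Task 7 = 21+3 = 24
ES_Task 8 = 15; EF_Task 8 = 15+6 = 21
ES_Task 9 = max(EF_Task 2=20, EF_Task 3=27, EF_Task 5=20, EF_Task 6=26, EF_Task 7=24, EF_Task 8=21) = 27; EF_Task 9 = 27+9 = 36
Expected project duration μ = 36 days. Critical path: Task 1 → Task 3 → Task 9.

Variances on critical path: σ²_Task 1=7.111, σ²_Task 3=1.778, σ²_Task 9=5.444.
Largest is σ²_Task 1 = 7.111.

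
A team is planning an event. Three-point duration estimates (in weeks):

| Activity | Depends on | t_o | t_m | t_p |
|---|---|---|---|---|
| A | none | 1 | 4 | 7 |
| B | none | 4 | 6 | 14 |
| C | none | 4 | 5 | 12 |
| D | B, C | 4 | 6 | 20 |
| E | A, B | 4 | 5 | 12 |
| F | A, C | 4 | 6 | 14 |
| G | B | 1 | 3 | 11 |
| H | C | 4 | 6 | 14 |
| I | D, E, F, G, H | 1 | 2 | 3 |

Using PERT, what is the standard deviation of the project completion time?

3.16 weeks

te_A = (1 + 4·4 + 7)/6 = 24/6 = 4; σ²_A = ((7−1)/6)² = 1.000
te_B = (4 + 4·6 + 14)/6 = 42/6 = 7; σ²_B = ((14−4)/6)² = 2.778
te_C = (4 + 4·5 + 12)/6 = 36/6 = 6; σ²_C = ((12−4)/6)² = 1.778
te_D = (4 + 4·6 + 20)/6 = 48/6 = 8; σ²_D = ((20−4)/6)² = 7.111
te_E = (4 + 4·5 + 12)/6 = 36/6 = 6; σ²_E = ((12−4)/6)² = 1.778
te_F = (4 + 4·6 + 14)/6 = 42/6 = 7; σ²_F = ((14−4)/6)² = 2.778
te_G = (1 + 4·3 + 11)/6 = 24/6 = 4; σ²_G = ((11−1)/6)² = 2.778
te_H = (4 + 4·6 + 14)/6 = 42/6 = 7; σ²_H = ((14−4)/6)² = 2.778
te_I = (1 + 4·2 + 3)/6 = 12/6 = 2; σ²_I = ((3−1)/6)² = 0.111

Forward pass:
ES_A = 0; EF_A = 4
ES_B = 0; EF_B = 7
ES_C = 0; EF_C = 6
ES_D = max(EF_B=7, EF_C=6) = 7; EF_D = 7+8 = 15
ES_E = max(EF_A=4, EF_B=7) = 7; EF_E = 7+6 = 13
ES_F = max(EF_A=4, EF_C=6) = 6; EF_F = 6+7 = 13
ES_G = 7; EF_G = 7+4 = 11
ES_H = 6; EF_H = 6+7 = 13
ES_I = max(EF_D=15, EF_E=13, EF_F=13, EF_G=11, EF_H=13) = 15; EF_I = 15+2 = 17
Expected project duration μ = 17 weeks. Critical path: B → D → I.

Variance along critical path = 2.778 + 7.111 + 0.111 = 10.000
σ = √10.000 = 3.162 weeks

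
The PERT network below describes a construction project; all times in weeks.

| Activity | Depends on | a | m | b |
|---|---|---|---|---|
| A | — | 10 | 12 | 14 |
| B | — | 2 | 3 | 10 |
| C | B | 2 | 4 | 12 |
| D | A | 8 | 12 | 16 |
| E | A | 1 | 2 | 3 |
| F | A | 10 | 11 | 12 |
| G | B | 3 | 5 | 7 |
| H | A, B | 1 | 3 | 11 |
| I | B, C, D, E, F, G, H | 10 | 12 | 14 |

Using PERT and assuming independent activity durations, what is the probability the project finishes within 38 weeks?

0.890

te_A = (10 + 4·12 + 14)/6 = 72/6 = 12; σ²_A = ((14−10)/6)² = 0.444
te_B = (2 + 4·3 + 10)/6 = 24/6 = 4; σ²_B = ((10−2)/6)² = 1.778
te_C = (2 + 4·4 + 12)/6 = 30/6 = 5; σ²_C = ((12−2)/6)² = 2.778
te_D = (8 + 4·12 + 16)/6 = 72/6 = 12; σ²_D = ((16−8)/6)² = 1.778
te_E = (1 + 4·2 + 3)/6 = 12/6 = 2; σ²_E = ((3−1)/6)² = 0.111
te_F = (10 + 4·11 + 12)/6 = 66/6 = 11; σ²_F = ((12−10)/6)² = 0.111
te_G = (3 + 4·5 + 7)/6 = 30/6 = 5; σ²_G = ((7−3)/6)² = 0.444
te_H = (1 + 4·3 + 11)/6 = 24/6 = 4; σ²_H = ((11−1)/6)² = 2.778
te_I = (10 + 4·12 + 14)/6 = 72/6 = 12; σ²_I = ((14−10)/6)² = 0.444

Forward pass:
ES_A = 0; EF_A = 12
ES_B = 0; EF_B = 4
ES_C = 4; EF_C = 4+5 = 9
ES_D = 12; EF_D = 12+12 = 24
ES_E = 12; EF_E = 12+2 = 14
ES_F = 12; EF_F = 12+11 = 23
ES_G = 4; EF_G = 4+5 = 9
ES_H = max(EF_A=12, EF_B=4) = 12; EF_H = 12+4 = 16
ES_I = max(EF_B=4, EF_C=9, EF_D=24, EF_E=14, EF_F=23, EF_G=9, EF_H=16) = 24; EF_I = 24+12 = 36
Expected project duration μ = 36 weeks. Critical path: A → D → I.

Variance along critical path = 0.444 + 1.778 + 0.444 = 2.667; σ = √2.667 = 1.633 weeks.
Z = (38 − 36) / 1.633 = 1.225
P(T ≤ 38) = Φ(1.225) ≈ 0.890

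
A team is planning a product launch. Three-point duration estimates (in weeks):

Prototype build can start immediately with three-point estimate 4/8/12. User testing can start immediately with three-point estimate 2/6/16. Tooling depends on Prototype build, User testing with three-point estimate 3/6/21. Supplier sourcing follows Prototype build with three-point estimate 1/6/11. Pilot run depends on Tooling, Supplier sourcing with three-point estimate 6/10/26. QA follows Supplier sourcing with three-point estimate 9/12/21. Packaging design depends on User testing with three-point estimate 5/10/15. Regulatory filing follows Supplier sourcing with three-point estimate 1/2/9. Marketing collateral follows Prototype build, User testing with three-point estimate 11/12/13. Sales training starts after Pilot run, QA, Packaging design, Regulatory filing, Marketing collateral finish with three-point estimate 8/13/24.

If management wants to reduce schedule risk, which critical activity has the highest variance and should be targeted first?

te_Prototype build = (4 + 4·8 + 12)/6 = 48/6 = 8; σ²_Prototype build = ((12−4)/6)² = 1.778
te_User testing = (2 + 4·6 + 16)/6 = 42/6 = 7; σ²_User testing = ((16−2)/6)² = 5.444
te_Tooling = (3 + 4·6 + 21)/6 = 48/6 = 8; σ²_Tooling = ((21−3)/6)² = 9.000
te_Supplier sourcing = (1 + 4·6 + 11)/6 = 36/6 = 6; σ²_Supplier sourcing = ((11−1)/6)² = 2.778
te_Pilot run = (6 + 4·10 + 26)/6 = 72/6 = 12; σ²_Pilot run = ((26−6)/6)² = 11.111
te_QA = (9 + 4·12 + 21)/6 = 78/6 = 13; σ²_QA = ((21−9)/6)² = 4.000
te_Packaging design = (5 + 4·10 + 15)/6 = 60/6 = 10; σ²_Packaging design = ((15−5)/6)² = 2.778
te_Regulatory filing = (1 + 4·2 + 9)/6 = 18/6 = 3; σ²_Regulatory filing = ((9−1)/6)² = 1.778
te_Marketing collateral = (11 + 4·12 + 13)/6 = 72/6 = 12; σ²_Marketing collateral = ((13−11)/6)² = 0.111
te_Sales training = (8 + 4·13 + 24)/6 = 84/6 = 14; σ²_Sales training = ((24−8)/6)² = 7.111

Forward pass:
ES_Prototype build = 0; EF_Prototype build = 8
ES_User testing = 0; EF_User testing = 7
ES_Tooling = max(EF_Prototype build=8, EF_User testing=7) = 8; EF_Tooling = 8+8 = 16
ES_Supplier sourcing = 8; EF_Supplier sourcing = 8+6 = 14
ES_Pilot run = max(EF_Tooling=16, EF_Supplier sourcing=14) = 16; EF_Pilot run = 16+12 = 28
ES_QA = 14; EF_QA = 14+13 = 27
ES_Packaging design = 7; EF_Packaging design = 7+10 = 17
ES_Regulatory filing = 14; EF_Regulatory filing = 14+3 = 17
ES_Marketing collateral = max(EF_Prototype build=8, EF_User testing=7) = 8; EF_Marketing collateral = 8+12 = 20
ES_Sales training = max(EF_Pilot run=28, EF_QA=27, EF_Packaging design=17, EF_Regulatory filing=17, EF_Marketing collateral=20) = 28; EF_Sales training = 28+14 = 42
Expected project duration μ = 42 weeks. Critical path: Prototype build → Tooling → Pilot run → Sales training.

Variances on critical path: σ²_Prototype build=1.778, σ²_Tooling=9.000, σ²_Pilot run=11.111, σ²_Sales training=7.111.
Largest is σ²_Pilot run = 11.111.

Pilot run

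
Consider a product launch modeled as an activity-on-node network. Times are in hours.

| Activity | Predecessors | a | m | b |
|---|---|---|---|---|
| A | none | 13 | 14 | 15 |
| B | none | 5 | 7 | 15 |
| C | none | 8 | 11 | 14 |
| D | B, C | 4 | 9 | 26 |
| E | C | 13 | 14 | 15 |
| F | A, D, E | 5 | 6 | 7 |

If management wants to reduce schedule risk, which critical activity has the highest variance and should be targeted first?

C

te_A = (13 + 4·14 + 15)/6 = 84/6 = 14; σ²_A = ((15−13)/6)² = 0.111
te_B = (5 + 4·7 + 15)/6 = 48/6 = 8; σ²_B = ((15−5)/6)² = 2.778
te_C = (8 + 4·11 + 14)/6 = 66/6 = 11; σ²_C = ((14−8)/6)² = 1.000
te_D = (4 + 4·9 + 26)/6 = 66/6 = 11; σ²_D = ((26−4)/6)² = 13.444
te_E = (13 + 4·14 + 15)/6 = 84/6 = 14; σ²_E = ((15−13)/6)² = 0.111
te_F = (5 + 4·6 + 7)/6 = 36/6 = 6; σ²_F = ((7−5)/6)² = 0.111

Forward pass:
ES_A = 0; EF_A = 14
ES_B = 0; EF_B = 8
ES_C = 0; EF_C = 11
ES_D = max(EF_B=8, EF_C=11) = 11; EF_D = 11+11 = 22
ES_E = 11; EF_E = 11+14 = 25
ES_F = max(EF_A=14, EF_D=22, EF_E=25) = 25; EF_F = 25+6 = 31
Expected project duration μ = 31 hours. Critical path: C → E → F.

Variances on critical path: σ²_C=1.000, σ²_E=0.111, σ²_F=0.111.
Largest is σ²_C = 1.000.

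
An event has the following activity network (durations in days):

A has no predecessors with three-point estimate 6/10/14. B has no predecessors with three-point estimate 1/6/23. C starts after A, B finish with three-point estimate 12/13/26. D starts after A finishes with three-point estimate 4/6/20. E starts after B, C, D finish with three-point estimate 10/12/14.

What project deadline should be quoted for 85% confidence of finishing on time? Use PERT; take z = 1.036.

39.9 days

te_A = (6 + 4·10 + 14)/6 = 60/6 = 10; σ²_A = ((14−6)/6)² = 1.778
te_B = (1 + 4·6 + 23)/6 = 48/6 = 8; σ²_B = ((23−1)/6)² = 13.444
te_C = (12 + 4·13 + 26)/6 = 90/6 = 15; σ²_C = ((26−12)/6)² = 5.444
te_D = (4 + 4·6 + 20)/6 = 48/6 = 8; σ²_D = ((20−4)/6)² = 7.111
te_E = (10 + 4·12 + 14)/6 = 72/6 = 12; σ²_E = ((14−10)/6)² = 0.444

Forward pass:
ES_A = 0; EF_A = 10
ES_B = 0; EF_B = 8
ES_C = max(EF_A=10, EF_B=8) = 10; EF_C = 10+15 = 25
ES_D = 10; EF_D = 10+8 = 18
ES_E = max(EF_B=8, EF_C=25, EF_D=18) = 25; EF_E = 25+12 = 37
Expected project duration μ = 37 days. Critical path: A → C → E.

Variance along critical path = 1.778 + 5.444 + 0.444 = 7.667; σ = 2.769 days.
D = μ + z·σ = 37 + 1.036·2.769 = 39.9 days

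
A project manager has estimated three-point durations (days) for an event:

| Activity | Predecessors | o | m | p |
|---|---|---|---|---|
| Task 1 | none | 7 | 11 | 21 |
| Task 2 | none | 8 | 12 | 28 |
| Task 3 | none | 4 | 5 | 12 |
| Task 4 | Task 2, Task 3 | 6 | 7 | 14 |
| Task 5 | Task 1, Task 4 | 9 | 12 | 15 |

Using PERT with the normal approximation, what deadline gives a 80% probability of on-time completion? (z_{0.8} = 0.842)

te_Task 1 = (7 + 4·11 + 21)/6 = 72/6 = 12; σ²_Task 1 = ((21−7)/6)² = 5.444
te_Task 2 = (8 + 4·12 + 28)/6 = 84/6 = 14; σ²_Task 2 = ((28−8)/6)² = 11.111
te_Task 3 = (4 + 4·5 + 12)/6 = 36/6 = 6; σ²_Task 3 = ((12−4)/6)² = 1.778
te_Task 4 = (6 + 4·7 + 14)/6 = 48/6 = 8; σ²_Task 4 = ((14−6)/6)² = 1.778
te_Task 5 = (9 + 4·12 + 15)/6 = 72/6 = 12; σ²_Task 5 = ((15−9)/6)² = 1.000

Forward pass:
ES_Task 1 = 0; EF_Task 1 = 12
ES_Task 2 = 0; EF_Task 2 = 14
ES_Task 3 = 0; EF_Task 3 = 6
ES_Task 4 = max(EF_Task 2=14, EF_Task 3=6) = 14; EF_Task 4 = 14+8 = 22
ES_Task 5 = max(EF_Task 1=12, EF_Task 4=22) = 22; EF_Task 5 = 22+12 = 34
Expected project duration μ = 34 days. Critical path: Task 2 → Task 4 → Task 5.

Variance along critical path = 11.111 + 1.778 + 1.000 = 13.889; σ = 3.727 days.
D = μ + z·σ = 34 + 0.842·3.727 = 37.1 days

37.1 days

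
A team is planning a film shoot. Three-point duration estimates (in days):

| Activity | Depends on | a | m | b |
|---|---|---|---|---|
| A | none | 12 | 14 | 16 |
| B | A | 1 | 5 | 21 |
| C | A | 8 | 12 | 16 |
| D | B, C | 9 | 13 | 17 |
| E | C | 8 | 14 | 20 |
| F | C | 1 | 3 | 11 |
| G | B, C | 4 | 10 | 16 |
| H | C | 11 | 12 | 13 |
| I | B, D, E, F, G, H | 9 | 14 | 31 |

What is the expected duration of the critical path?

56 days

te_A = (12 + 4·14 + 16)/6 = 84/6 = 14
te_B = (1 + 4·5 + 21)/6 = 42/6 = 7
te_C = (8 + 4·12 + 16)/6 = 72/6 = 12
te_D = (9 + 4·13 + 17)/6 = 78/6 = 13
te_E = (8 + 4·14 + 20)/6 = 84/6 = 14
te_F = (1 + 4·3 + 11)/6 = 24/6 = 4
te_G = (4 + 4·10 + 16)/6 = 60/6 = 10
te_H = (11 + 4·12 + 13)/6 = 72/6 = 12
te_I = (9 + 4·14 + 31)/6 = 96/6 = 16

Forward pass:
ES_A = 0; EF_A = 14
ES_B = 14; EF_B = 14+7 = 21
ES_C = 14; EF_C = 14+12 = 26
ES_D = max(EF_B=21, EF_C=26) = 26; EF_D = 26+13 = 39
ES_E = 26; EF_E = 26+14 = 40
ES_F = 26; EF_F = 26+4 = 30
ES_G = max(EF_B=21, EF_C=26) = 26; EF_G = 26+10 = 36
ES_H = 26; EF_H = 26+12 = 38
ES_I = max(EF_B=21, EF_D=39, EF_E=40, EF_F=30, EF_G=36, EF_H=38) = 40; EF_I = 40+16 = 56
Expected project duration μ = 56 days. Critical path: A → C → E → I.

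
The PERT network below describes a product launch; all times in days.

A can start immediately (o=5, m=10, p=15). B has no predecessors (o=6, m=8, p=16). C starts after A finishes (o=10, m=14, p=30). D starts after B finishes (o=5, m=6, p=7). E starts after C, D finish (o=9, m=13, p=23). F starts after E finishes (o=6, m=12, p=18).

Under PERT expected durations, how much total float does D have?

te_A = (5 + 4·10 + 15)/6 = 60/6 = 10
te_B = (6 + 4·8 + 16)/6 = 54/6 = 9
te_C = (10 + 4·14 + 30)/6 = 96/6 = 16
te_D = (5 + 4·6 + 7)/6 = 36/6 = 6
te_E = (9 + 4·13 + 23)/6 = 84/6 = 14
te_F = (6 + 4·12 + 18)/6 = 72/6 = 12

Forward pass:
ES_A = 0; EF_A = 10
ES_B = 0; EF_B = 9
ES_C = 10; EF_C = 10+16 = 26
ES_D = 9; EF_D = 9+6 = 15
ES_E = max(EF_C=26, EF_D=15) = 26; EF_E = 26+14 = 40
ES_F = 40; EF_F = 40+12 = 52
Expected project duration μ = 52 days. Critical path: A → C → E → F.

Backward pass:
LF_F = 52; LS_F = 52−12 = 40
LF_E = LS_F = 40; LS_E = 40−14 = 26
LF_D = LS_E = 26; LS_D = 26−6 = 20
LF_C = LS_E = 26; LS_C = 26−16 = 10
LF_B = LS_D = 20; LS_B = 20−9 = 11
LF_A = LS_C = 10; LS_A = 10−10 = 0
Slack_D = LS_D − ES_D = 20 − 9 = 11

11 days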